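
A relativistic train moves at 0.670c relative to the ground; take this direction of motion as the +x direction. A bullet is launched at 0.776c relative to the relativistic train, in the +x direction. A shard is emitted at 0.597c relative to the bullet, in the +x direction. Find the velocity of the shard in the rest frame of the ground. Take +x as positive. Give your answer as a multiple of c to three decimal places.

0.988c

Apply u = (u' + v)/(1 + u'v/c²) successively, working outward toward the ground.
Start: velocity of the relativistic train relative to the ground = 0.6700c.
Compose with the bullet (u' = 0.776 in the relativistic train frame): u_1 = (0.776 + 0.670) / (1 + 0.776·0.670) = 1.4460/1.5199 = 0.9514.
Compose with the shard (u' = 0.597 in the bullet frame): u_2 = (0.597 + 0.951) / (1 + 0.597·0.951) = 1.5484/1.5680 = 0.9875.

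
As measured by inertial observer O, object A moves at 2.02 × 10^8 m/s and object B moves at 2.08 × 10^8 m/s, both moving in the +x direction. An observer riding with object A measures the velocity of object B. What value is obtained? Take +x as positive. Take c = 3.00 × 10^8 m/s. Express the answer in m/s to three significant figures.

+1.13 × 10^7 m/s

β_A = 0.673, β_B = 0.693 (dividing each by c = 3.00 × 10^8 m/s).
Transform to A's frame with the inverse velocity-addition law: u' = (u − v)/(1 − uv/c²), taking u = β_B and v = β_A.
u' = (0.693 − 0.673) / (1 − (0.673)(0.693)) = 0.0200/0.5332 = 0.0375.
u' = 0.0375 × 3.00 × 10^8 m/s.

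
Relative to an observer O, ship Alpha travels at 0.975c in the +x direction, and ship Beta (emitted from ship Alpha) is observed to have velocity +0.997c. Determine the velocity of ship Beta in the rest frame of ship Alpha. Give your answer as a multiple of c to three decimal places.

+0.788c

Invert the composition law: u' = (u − v)/(1 − uv/c²).
u' = (0.997 − 0.975) / (1 − (0.997)(0.975)) = 0.0220/0.0279 = 0.7878.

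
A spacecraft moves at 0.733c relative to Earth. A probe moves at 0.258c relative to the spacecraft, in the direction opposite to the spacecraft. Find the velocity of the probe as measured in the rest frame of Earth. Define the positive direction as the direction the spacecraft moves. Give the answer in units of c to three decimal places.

With v = 0.733 and u' = -0.258 (in units of c),
u = (u' + v)/(1 + u'v/c²):
u = (-0.258 + 0.733) / (1 + (-0.258)·0.733) = 0.4750/0.8109 = 0.5858
(Galilean addition would give +0.475c.)

+0.586c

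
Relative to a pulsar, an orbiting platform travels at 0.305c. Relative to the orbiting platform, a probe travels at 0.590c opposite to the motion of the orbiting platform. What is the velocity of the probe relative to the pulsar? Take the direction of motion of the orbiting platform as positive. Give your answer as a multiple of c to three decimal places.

With v = 0.305 and u' = -0.590 (in units of c),
u = (u' + v)/(1 + u'v/c²):
u = (-0.590 + 0.305) / (1 + (-0.590)·0.305) = -0.2850/0.8200 = -0.3475
(Galilean addition would give -0.285c.)

-0.348c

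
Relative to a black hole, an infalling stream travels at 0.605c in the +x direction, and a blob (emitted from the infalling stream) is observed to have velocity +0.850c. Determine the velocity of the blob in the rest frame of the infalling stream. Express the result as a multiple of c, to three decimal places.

+0.504c

Invert the composition law: u' = (u − v)/(1 − uv/c²).
u' = (0.850 − 0.605) / (1 − (0.850)(0.605)) = 0.2450/0.4858 = 0.5044.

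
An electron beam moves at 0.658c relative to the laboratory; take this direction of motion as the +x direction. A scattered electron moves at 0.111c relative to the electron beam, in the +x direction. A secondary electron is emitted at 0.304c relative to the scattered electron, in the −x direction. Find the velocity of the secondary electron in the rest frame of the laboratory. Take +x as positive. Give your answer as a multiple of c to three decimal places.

Apply u = (u' + v)/(1 + u'v/c²) successively, working outward toward the laboratory.
Start: velocity of the electron beam relative to the laboratory = 0.6580c.
Compose with the scattered electron (u' = 0.111 in the electron beam frame): u_1 = (0.111 + 0.658) / (1 + 0.111·0.658) = 0.7690/1.0730 = 0.7167.
Compose with the secondary electron (u' = -0.304 in the scattered electron frame): u_2 = (-0.304 + 0.717) / (1 + (-0.304)·0.717) = 0.4127/0.7821 = 0.5276.

+0.528c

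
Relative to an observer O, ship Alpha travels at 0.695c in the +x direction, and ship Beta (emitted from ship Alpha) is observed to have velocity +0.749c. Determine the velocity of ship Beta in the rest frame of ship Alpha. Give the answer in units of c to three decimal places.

Invert the composition law: u' = (u − v)/(1 − uv/c²).
u' = (0.749 − 0.695) / (1 − (0.749)(0.695)) = 0.0540/0.4794 = 0.1126.

+0.113c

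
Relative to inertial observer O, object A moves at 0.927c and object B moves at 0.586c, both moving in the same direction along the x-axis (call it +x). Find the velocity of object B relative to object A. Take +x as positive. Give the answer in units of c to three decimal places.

-0.747c

β_A = 0.927, β_B = 0.586.
Transform to A's frame with the inverse velocity-addition law: u' = (u − v)/(1 − uv/c²), taking u = β_B and v = β_A.
u' = (0.586 − 0.927) / (1 − (0.927)(0.586)) = -0.3410/0.4568 = -0.7465.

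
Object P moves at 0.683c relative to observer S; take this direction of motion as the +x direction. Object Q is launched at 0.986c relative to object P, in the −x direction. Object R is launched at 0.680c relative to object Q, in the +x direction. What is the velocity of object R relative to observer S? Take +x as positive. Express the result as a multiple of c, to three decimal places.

-0.672c

Apply u = (u' + v)/(1 + u'v/c²) successively, working outward toward observer S.
Start: velocity of object P relative to observer S = 0.6830c.
Compose with object Q (u' = -0.986 in object P frame): u_1 = (-0.986 + 0.683) / (1 + (-0.986)·0.683) = -0.3030/0.3266 = -0.9278.
Compose with object R (u' = 0.680 in object Q frame): u_2 = (0.680 + (-0.928)) / (1 + 0.680·(-0.928)) = -0.2478/0.3691 = -0.6716.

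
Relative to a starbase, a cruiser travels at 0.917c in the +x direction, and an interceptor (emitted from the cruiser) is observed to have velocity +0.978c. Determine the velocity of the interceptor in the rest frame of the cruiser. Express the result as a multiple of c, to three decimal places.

Invert the composition law: u' = (u − v)/(1 − uv/c²).
u' = (0.978 − 0.917) / (1 − (0.978)(0.917)) = 0.0610/0.1032 = 0.5912.

+0.591c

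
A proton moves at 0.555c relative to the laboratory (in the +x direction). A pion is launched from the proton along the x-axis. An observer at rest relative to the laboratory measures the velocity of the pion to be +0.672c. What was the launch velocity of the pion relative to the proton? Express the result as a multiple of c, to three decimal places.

+0.187c

Invert the composition law: u' = (u − v)/(1 − uv/c²).
u' = (0.672 − 0.555) / (1 − (0.672)(0.555)) = 0.1170/0.6270 = 0.1866.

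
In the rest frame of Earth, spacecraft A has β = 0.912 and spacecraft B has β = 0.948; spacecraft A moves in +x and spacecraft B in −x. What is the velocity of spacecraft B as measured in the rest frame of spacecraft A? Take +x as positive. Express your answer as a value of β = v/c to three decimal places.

β_A = 0.912, β_B = -0.948.
Transform to A's frame with the inverse velocity-addition law: u' = (u − v)/(1 − uv/c²), taking u = β_B and v = β_A.
u' = (-0.948 − 0.912) / (1 − (0.912)(-0.948)) = -1.8600/1.8646 = -0.9975.

β = -0.998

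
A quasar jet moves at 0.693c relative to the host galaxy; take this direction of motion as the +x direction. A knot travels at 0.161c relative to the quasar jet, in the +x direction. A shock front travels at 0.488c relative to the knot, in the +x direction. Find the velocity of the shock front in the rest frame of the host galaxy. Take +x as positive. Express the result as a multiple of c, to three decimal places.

0.914c

Apply u = (u' + v)/(1 + u'v/c²) successively, working outward toward the host galaxy.
Start: velocity of the quasar jet relative to the host galaxy = 0.6930c.
Compose with the knot (u' = 0.161 in the quasar jet frame): u_1 = (0.161 + 0.693) / (1 + 0.161·0.693) = 0.8540/1.1116 = 0.7683.
Compose with the shock front (u' = 0.488 in the knot frame): u_2 = (0.488 + 0.768) / (1 + 0.488·0.768) = 1.2563/1.3749 = 0.9137.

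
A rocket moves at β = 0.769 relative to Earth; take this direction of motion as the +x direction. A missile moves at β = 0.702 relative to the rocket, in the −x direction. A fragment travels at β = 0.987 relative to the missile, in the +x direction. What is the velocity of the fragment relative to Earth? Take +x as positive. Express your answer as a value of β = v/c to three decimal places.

β = +0.990

Apply u = (u' + v)/(1 + u'v/c²) successively, working outward toward Earth.
Start: velocity of the rocket relative to Earth = 0.7690c.
Compose with the missile (u' = -0.702 in the rocket frame): u_1 = (-0.702 + 0.769) / (1 + (-0.702)·0.769) = 0.0670/0.4602 = 0.1456.
Compose with the fragment (u' = 0.987 in the missile frame): u_2 = (0.987 + 0.146) / (1 + 0.987·0.146) = 1.1326/1.1437 = 0.9903.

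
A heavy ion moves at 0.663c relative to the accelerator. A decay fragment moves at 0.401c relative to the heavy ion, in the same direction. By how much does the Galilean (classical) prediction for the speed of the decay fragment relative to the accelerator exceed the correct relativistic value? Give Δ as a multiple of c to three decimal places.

Galilean: u_cl = 0.401 + 0.663 = 1.0640.
Relativistic: u_rel = (0.401 + 0.663) / (1 + 0.401·0.663) = 1.0640/1.2659 = 0.8405.
Δ = 1.0640 − 0.8405 = 0.2235.
(The classical prediction exceeds c; the relativistic result does not.)

Δ = 0.223c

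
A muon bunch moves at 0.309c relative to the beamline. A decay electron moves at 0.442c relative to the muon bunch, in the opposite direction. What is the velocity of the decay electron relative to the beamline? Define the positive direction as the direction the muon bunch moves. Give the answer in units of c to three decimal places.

With v = 0.309 and u' = -0.442 (in units of c),
u = (u' + v)/(1 + u'v/c²):
u = (-0.442 + 0.309) / (1 + (-0.442)·0.309) = -0.1330/0.8634 = -0.1540

-0.154c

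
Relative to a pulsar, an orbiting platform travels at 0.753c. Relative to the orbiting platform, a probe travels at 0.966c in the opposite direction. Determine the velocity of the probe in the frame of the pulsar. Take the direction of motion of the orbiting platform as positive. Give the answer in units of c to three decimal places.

With v = 0.753 and u' = -0.966 (in units of c),
u = (u' + v)/(1 + u'v/c²):
u = (-0.966 + 0.753) / (1 + (-0.966)·0.753) = -0.2130/0.2726 = -0.7814
(Galilean addition would give -0.213c.)

-0.781c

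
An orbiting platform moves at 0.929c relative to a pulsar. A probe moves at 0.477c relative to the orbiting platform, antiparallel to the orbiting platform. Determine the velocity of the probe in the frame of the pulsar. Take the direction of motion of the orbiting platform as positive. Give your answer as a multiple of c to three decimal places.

+0.812c

With v = 0.929 and u' = -0.477 (in units of c),
u = (u' + v)/(1 + u'v/c²):
u = (-0.477 + 0.929) / (1 + (-0.477)·0.929) = 0.4520/0.5569 = 0.8117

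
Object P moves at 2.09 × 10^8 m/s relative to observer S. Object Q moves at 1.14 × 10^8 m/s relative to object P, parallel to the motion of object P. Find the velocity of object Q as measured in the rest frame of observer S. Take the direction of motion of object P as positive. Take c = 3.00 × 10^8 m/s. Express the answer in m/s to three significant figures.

2.55 × 10^8 m/s

In units of c (dividing by 3.00 × 10^8 m/s): v = 0.697, u' = 0.380.
u = (u' + v)/(1 + u'v/c²):
u = (0.380 + 0.697) / (1 + 0.380·0.697) = 1.0767/1.2647 = 0.8513
(Galilean addition would give +1.077c, exceeding c.)
Converting back: u = 0.8513 × 3.00 × 10^8 m/s.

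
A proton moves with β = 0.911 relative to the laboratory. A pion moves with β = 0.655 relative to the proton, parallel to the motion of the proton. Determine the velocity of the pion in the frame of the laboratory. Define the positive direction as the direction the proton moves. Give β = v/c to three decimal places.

With v = 0.911 and u' = 0.655 (in units of c),
u = (u' + v)/(1 + u'v/c²):
u = (0.655 + 0.911) / (1 + 0.655·0.911) = 1.5660/1.5967 = 0.9808
(Galilean addition would give +1.566c, exceeding c.)

β = 0.981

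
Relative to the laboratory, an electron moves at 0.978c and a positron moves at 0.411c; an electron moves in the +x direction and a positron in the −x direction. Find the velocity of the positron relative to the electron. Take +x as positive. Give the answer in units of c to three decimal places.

-0.991c

β_A = 0.978, β_B = -0.411.
Transform to A's frame with the inverse velocity-addition law: u' = (u − v)/(1 − uv/c²), taking u = β_B and v = β_A.
u' = (-0.411 − 0.978) / (1 − (0.978)(-0.411)) = -1.3890/1.4020 = -0.9908.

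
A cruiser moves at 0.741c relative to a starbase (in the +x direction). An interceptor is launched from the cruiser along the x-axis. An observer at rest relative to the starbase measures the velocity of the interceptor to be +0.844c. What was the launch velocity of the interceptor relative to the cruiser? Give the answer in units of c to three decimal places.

Invert the composition law: u' = (u − v)/(1 − uv/c²).
u' = (0.844 − 0.741) / (1 − (0.844)(0.741)) = 0.1030/0.3746 = 0.2750.

+0.275c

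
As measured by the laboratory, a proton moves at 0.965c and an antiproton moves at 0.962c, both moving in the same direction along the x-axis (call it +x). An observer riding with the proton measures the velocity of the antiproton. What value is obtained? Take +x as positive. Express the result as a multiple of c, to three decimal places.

-0.042c

β_A = 0.965, β_B = 0.962.
Transform to A's frame with the inverse velocity-addition law: u' = (u − v)/(1 − uv/c²), taking u = β_B and v = β_A.
u' = (0.962 − 0.965) / (1 − (0.965)(0.962)) = -0.0030/0.0717 = -0.0419.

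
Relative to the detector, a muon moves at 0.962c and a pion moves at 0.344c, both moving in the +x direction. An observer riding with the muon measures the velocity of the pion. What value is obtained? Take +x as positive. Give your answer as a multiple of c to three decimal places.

β_A = 0.962, β_B = 0.344.
Transform to A's frame with the inverse velocity-addition law: u' = (u − v)/(1 − uv/c²), taking u = β_B and v = β_A.
u' = (0.344 − 0.962) / (1 − (0.962)(0.344)) = -0.6180/0.6691 = -0.9237.

-0.924c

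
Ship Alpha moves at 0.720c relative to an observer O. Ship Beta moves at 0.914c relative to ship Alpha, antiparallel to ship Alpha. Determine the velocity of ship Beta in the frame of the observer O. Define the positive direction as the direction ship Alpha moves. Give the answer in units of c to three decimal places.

-0.567c

With v = 0.720 and u' = -0.914 (in units of c),
u = (u' + v)/(1 + u'v/c²):
u = (-0.914 + 0.720) / (1 + (-0.914)·0.720) = -0.1940/0.3419 = -0.5674
(Galilean addition would give -0.194c.)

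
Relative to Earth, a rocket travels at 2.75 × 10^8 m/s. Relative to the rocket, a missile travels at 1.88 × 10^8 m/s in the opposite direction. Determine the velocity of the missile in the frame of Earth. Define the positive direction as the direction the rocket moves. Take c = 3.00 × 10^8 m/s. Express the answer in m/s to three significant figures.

In units of c (dividing by 3.00 × 10^8 m/s): v = 0.917, u' = -0.627.
u = (u' + v)/(1 + u'v/c²):
u = (-0.627 + 0.917) / (1 + (-0.627)·0.917) = 0.2900/0.4256 = 0.6815
Converting back: u = 0.6815 × 3.00 × 10^8 m/s.

+2.04 × 10^8 m/s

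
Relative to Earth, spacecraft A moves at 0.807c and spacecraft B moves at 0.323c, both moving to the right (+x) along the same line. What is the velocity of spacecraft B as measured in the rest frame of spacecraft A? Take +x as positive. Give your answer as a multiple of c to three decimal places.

-0.655c

β_A = 0.807, β_B = 0.323.
Transform to A's frame with the inverse velocity-addition law: u' = (u − v)/(1 − uv/c²), taking u = β_B and v = β_A.
u' = (0.323 − 0.807) / (1 − (0.807)(0.323)) = -0.4840/0.7393 = -0.6546.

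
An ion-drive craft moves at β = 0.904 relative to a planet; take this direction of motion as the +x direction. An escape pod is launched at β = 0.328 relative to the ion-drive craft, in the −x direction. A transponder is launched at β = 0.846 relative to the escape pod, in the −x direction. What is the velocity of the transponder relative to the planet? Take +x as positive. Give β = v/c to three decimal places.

β = -0.089

Apply u = (u' + v)/(1 + u'v/c²) successively, working outward toward the planet.
Start: velocity of the ion-drive craft relative to the planet = 0.9040c.
Compose with the escape pod (u' = -0.328 in the ion-drive craft frame): u_1 = (-0.328 + 0.904) / (1 + (-0.328)·0.904) = 0.5760/0.7035 = 0.8188.
Compose with the transponder (u' = -0.846 in the escape pod frame): u_2 = (-0.846 + 0.819) / (1 + (-0.846)·0.819) = -0.0272/0.3073 = -0.0886.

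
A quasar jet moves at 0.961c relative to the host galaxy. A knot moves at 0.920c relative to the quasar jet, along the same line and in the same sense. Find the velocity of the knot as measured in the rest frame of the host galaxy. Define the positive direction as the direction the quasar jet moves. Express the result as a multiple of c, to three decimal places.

0.998c

With v = 0.961 and u' = 0.920 (in units of c),
u = (u' + v)/(1 + u'v/c²):
u = (0.920 + 0.961) / (1 + 0.920·0.961) = 1.8810/1.8841 = 0.9983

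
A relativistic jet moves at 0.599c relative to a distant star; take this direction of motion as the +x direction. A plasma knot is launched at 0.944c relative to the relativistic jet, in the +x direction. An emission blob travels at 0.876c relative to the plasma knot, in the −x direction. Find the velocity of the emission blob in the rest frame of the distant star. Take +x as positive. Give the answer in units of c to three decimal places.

Apply u = (u' + v)/(1 + u'v/c²) successively, working outward toward the distant star.
Start: velocity of the relativistic jet relative to the distant star = 0.5990c.
Compose with the plasma knot (u' = 0.944 in the relativistic jet frame): u_1 = (0.944 + 0.599) / (1 + 0.944·0.599) = 1.5430/1.5655 = 0.9857.
Compose with the emission blob (u' = -0.876 in the plasma knot frame): u_2 = (-0.876 + 0.986) / (1 + (-0.876)·0.986) = 0.1097/0.1366 = 0.8029.

+0.803c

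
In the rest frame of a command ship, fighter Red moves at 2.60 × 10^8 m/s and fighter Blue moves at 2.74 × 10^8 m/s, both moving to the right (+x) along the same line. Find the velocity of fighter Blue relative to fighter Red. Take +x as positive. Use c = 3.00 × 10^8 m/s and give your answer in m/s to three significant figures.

+6.72 × 10^7 m/s

β_A = 0.867, β_B = 0.913 (dividing each by c = 3.00 × 10^8 m/s).
Transform to A's frame with the inverse velocity-addition law: u' = (u − v)/(1 − uv/c²), taking u = β_B and v = β_A.
u' = (0.913 − 0.867) / (1 − (0.867)(0.913)) = 0.0467/0.2084 = 0.2239.
u' = 0.2239 × 3.00 × 10^8 m/s.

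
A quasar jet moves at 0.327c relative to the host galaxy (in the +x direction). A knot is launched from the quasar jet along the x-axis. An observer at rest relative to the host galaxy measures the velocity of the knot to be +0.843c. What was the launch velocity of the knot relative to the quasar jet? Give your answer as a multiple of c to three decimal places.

Invert the composition law: u' = (u − v)/(1 − uv/c²).
u' = (0.843 − 0.327) / (1 − (0.843)(0.327)) = 0.5160/0.7243 = 0.7124.

+0.712c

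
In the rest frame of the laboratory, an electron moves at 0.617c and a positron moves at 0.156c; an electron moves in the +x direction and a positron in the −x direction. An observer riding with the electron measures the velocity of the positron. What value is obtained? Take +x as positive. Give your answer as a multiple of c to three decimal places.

-0.705c

β_A = 0.617, β_B = -0.156.
Transform to A's frame with the inverse velocity-addition law: u' = (u − v)/(1 − uv/c²), taking u = β_B and v = β_A.
u' = (-0.156 − 0.617) / (1 − (0.617)(-0.156)) = -0.7730/1.0963 = -0.7051.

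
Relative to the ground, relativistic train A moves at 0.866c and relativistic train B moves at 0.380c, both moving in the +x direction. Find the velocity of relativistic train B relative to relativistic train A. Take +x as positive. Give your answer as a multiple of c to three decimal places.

β_A = 0.866, β_B = 0.380.
Transform to A's frame with the inverse velocity-addition law: u' = (u − v)/(1 − uv/c²), taking u = β_B and v = β_A.
u' = (0.380 − 0.866) / (1 − (0.866)(0.380)) = -0.4860/0.6709 = -0.7244.

-0.724c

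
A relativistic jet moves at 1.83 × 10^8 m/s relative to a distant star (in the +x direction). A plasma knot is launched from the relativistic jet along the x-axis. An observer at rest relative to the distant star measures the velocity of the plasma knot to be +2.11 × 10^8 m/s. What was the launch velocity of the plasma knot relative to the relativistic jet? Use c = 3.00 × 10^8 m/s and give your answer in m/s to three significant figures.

v = 0.610c, u = 0.703c.
Invert the composition law: u' = (u − v)/(1 − uv/c²).
u' = (0.703 − 0.610) / (1 − (0.703)(0.610)) = 0.0933/0.5710 = 0.1635.
u' = 0.1635 × 3.00 × 10^8 m/s.

+4.90 × 10^7 m/s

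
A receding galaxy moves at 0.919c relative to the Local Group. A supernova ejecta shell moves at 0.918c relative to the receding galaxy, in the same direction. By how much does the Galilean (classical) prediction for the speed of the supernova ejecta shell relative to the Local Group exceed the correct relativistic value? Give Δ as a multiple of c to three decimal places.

Galilean: u_cl = 0.918 + 0.919 = 1.8370.
Relativistic: u_rel = (0.918 + 0.919) / (1 + 0.918·0.919) = 1.8370/1.8436 = 0.9964.
Δ = 1.8370 − 0.9964 = 0.8406.
(The classical prediction exceeds c; the relativistic result does not.)

Δ = 0.841c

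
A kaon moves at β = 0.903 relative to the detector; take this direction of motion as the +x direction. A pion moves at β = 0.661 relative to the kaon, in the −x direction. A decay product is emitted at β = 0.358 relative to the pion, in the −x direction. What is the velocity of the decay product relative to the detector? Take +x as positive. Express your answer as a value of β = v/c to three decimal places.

Apply u = (u' + v)/(1 + u'v/c²) successively, working outward toward the detector.
Start: velocity of the kaon relative to the detector = 0.9030c.
Compose with the pion (u' = -0.661 in the kaon frame): u_1 = (-0.661 + 0.903) / (1 + (-0.661)·0.903) = 0.2420/0.4031 = 0.6003.
Compose with the decay product (u' = -0.358 in the pion frame): u_2 = (-0.358 + 0.600) / (1 + (-0.358)·0.600) = 0.2423/0.7851 = 0.3087.

β = +0.309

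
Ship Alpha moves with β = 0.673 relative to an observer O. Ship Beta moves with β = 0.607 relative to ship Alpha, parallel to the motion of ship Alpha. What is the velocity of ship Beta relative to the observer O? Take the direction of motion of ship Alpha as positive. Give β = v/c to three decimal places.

With v = 0.673 and u' = 0.607 (in units of c),
u = (u' + v)/(1 + u'v/c²):
u = (0.607 + 0.673) / (1 + 0.607·0.673) = 1.2800/1.4085 = 0.9088

β = 0.909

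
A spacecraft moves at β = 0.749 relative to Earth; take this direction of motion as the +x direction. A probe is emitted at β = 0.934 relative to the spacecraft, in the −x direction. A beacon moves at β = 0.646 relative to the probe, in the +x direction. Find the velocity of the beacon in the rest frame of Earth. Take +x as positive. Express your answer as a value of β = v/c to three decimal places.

β = +0.050

Apply u = (u' + v)/(1 + u'v/c²) successively, working outward toward Earth.
Start: velocity of the spacecraft relative to Earth = 0.7490c.
Compose with the probe (u' = -0.934 in the spacecraft frame): u_1 = (-0.934 + 0.749) / (1 + (-0.934)·0.749) = -0.1850/0.3004 = -0.6158.
Compose with the beacon (u' = 0.646 in the probe frame): u_2 = (0.646 + (-0.616)) / (1 + 0.646·(-0.616)) = 0.0302/0.6022 = 0.0502.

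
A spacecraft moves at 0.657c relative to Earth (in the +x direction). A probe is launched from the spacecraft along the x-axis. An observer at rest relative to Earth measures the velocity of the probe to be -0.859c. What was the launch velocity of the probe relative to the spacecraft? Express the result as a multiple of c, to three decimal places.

Invert the composition law: u' = (u − v)/(1 − uv/c²).
u' = (-0.859 − 0.657) / (1 − (-0.859)(0.657)) = -1.5160/1.5644 = -0.9691.

-0.969c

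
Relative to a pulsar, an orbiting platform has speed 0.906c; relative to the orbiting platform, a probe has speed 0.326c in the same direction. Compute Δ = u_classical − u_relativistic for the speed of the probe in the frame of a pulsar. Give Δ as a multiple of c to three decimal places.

Δ = 0.281c

Galilean: u_cl = 0.326 + 0.906 = 1.2320.
Relativistic: u_rel = (0.326 + 0.906) / (1 + 0.326·0.906) = 1.2320/1.2954 = 0.9511.
Δ = 1.2320 − 0.9511 = 0.2809.
(The classical prediction exceeds c; the relativistic result does not.)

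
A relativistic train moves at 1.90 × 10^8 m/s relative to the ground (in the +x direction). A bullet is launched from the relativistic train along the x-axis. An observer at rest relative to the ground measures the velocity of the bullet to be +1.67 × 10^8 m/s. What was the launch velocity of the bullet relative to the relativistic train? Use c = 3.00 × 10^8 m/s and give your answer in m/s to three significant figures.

-3.55 × 10^7 m/s

v = 0.633c, u = 0.557c.
Invert the composition law: u' = (u − v)/(1 − uv/c²).
u' = (0.557 − 0.633) / (1 − (0.557)(0.633)) = -0.0767/0.6474 = -0.1184.
u' = -0.1184 × 3.00 × 10^8 m/s.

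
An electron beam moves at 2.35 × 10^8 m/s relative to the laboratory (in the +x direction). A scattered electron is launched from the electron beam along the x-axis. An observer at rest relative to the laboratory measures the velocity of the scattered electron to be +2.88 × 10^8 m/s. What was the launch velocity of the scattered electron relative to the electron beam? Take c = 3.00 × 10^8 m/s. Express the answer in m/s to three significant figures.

v = 0.783c, u = 0.960c.
Invert the composition law: u' = (u − v)/(1 − uv/c²).
u' = (0.960 − 0.783) / (1 − (0.960)(0.783)) = 0.1767/0.2480 = 0.7124.
u' = 0.7124 × 3.00 × 10^8 m/s.

+2.14 × 10^8 m/s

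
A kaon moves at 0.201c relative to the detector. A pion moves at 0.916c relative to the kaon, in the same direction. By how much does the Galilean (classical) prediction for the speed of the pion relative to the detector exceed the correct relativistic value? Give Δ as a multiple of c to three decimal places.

Δ = 0.174c

Galilean: u_cl = 0.916 + 0.201 = 1.1170.
Relativistic: u_rel = (0.916 + 0.201) / (1 + 0.916·0.201) = 1.1170/1.1841 = 0.9433.
Δ = 1.1170 − 0.9433 = 0.1737.
(The classical prediction exceeds c; the relativistic result does not.)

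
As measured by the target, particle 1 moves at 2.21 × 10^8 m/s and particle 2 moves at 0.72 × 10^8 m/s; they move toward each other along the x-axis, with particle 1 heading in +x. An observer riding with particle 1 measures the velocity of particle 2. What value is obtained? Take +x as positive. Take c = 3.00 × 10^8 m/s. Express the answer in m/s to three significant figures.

β_A = 0.737, β_B = -0.240 (dividing each by c = 3.00 × 10^8 m/s).
Transform to A's frame with the inverse velocity-addition law: u' = (u − v)/(1 − uv/c²), taking u = β_B and v = β_A.
u' = (-0.240 − 0.737) / (1 − (0.737)(-0.240)) = -0.9767/1.1768 = -0.8299.
u' = -0.8299 × 3.00 × 10^8 m/s.

-2.49 × 10^8 m/s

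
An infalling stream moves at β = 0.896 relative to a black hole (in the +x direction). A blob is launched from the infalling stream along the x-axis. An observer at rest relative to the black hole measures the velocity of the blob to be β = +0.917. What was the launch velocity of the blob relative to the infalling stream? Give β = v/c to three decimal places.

Invert the composition law: u' = (u − v)/(1 − uv/c²).
u' = (0.917 − 0.896) / (1 − (0.917)(0.896)) = 0.0210/0.1784 = 0.1177.

β = +0.118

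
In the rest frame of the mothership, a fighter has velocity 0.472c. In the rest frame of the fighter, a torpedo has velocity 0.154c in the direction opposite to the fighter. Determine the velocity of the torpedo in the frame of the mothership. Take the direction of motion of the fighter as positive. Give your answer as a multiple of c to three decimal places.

With v = 0.472 and u' = -0.154 (in units of c),
u = (u' + v)/(1 + u'v/c²):
u = (-0.154 + 0.472) / (1 + (-0.154)·0.472) = 0.3180/0.9273 = 0.3429

+0.343c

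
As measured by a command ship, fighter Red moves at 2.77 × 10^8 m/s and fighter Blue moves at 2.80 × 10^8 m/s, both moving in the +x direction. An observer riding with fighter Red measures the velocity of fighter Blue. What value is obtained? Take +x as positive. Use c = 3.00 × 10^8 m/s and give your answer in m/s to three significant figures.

+2.17 × 10^7 m/s

β_A = 0.923, β_B = 0.933 (dividing each by c = 3.00 × 10^8 m/s).
Transform to A's frame with the inverse velocity-addition law: u' = (u − v)/(1 − uv/c²), taking u = β_B and v = β_A.
u' = (0.933 − 0.923) / (1 − (0.923)(0.933)) = 0.0100/0.1382 = 0.0723.
u' = 0.0723 × 3.00 × 10^8 m/s.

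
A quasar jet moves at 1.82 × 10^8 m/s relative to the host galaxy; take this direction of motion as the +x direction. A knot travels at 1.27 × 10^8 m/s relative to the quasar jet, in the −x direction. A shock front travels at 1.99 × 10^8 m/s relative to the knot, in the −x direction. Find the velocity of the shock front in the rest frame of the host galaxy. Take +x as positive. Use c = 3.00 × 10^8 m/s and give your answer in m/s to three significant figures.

-1.49 × 10^8 m/s

Apply u = (u' + v)/(1 + u'v/c²) successively, working outward toward the host galaxy.
(Dividing each given speed by c = 3.00 × 10^8 m/s to work in units of c.)
Start: velocity of the quasar jet relative to the host galaxy = 0.6067c.
Compose with the knot (u' = -0.423 in the quasar jet frame): u_1 = (-0.423 + 0.607) / (1 + (-0.423)·0.607) = 0.1833/0.7432 = 0.2467.
Compose with the shock front (u' = -0.663 in the knot frame): u_2 = (-0.663 + 0.247) / (1 + (-0.663)·0.247) = -0.4166/0.8364 = -0.4982.
So u = -0.4982 × 3.00 × 10^8 m/s.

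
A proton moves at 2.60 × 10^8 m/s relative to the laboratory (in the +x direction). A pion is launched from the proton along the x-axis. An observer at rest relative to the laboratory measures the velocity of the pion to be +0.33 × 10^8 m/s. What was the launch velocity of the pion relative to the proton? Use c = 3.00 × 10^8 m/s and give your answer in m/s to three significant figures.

-2.51 × 10^8 m/s

v = 0.867c, u = 0.110c.
Invert the composition law: u' = (u − v)/(1 − uv/c²).
u' = (0.110 − 0.867) / (1 − (0.110)(0.867)) = -0.7567/0.9047 = -0.8364.
u' = -0.8364 × 3.00 × 10^8 m/s.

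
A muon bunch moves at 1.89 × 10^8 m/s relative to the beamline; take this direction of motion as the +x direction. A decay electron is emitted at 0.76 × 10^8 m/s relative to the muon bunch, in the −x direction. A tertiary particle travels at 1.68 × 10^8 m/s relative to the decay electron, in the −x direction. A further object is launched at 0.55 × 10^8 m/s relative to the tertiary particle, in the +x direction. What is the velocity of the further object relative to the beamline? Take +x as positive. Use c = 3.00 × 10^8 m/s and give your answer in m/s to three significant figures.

Apply u = (u' + v)/(1 + u'v/c²) successively, working outward toward the beamline.
(Dividing each given speed by c = 3.00 × 10^8 m/s to work in units of c.)
Start: velocity of the muon bunch relative to the beamline = 0.6300c.
Compose with the decay electron (u' = -0.253 in the muon bunch frame): u_1 = (-0.253 + 0.630) / (1 + (-0.253)·0.630) = 0.3767/0.8404 = 0.4482.
Compose with the tertiary particle (u' = -0.560 in the decay electron frame): u_2 = (-0.560 + 0.448) / (1 + (-0.560)·0.448) = -0.1118/0.7490 = -0.1493.
Compose with the further object (u' = 0.183 in the tertiary particle frame): u_3 = (0.183 + (-0.149)) / (1 + 0.183·(-0.149)) = 0.0341/0.9726 = 0.0350.
So u = 0.0350 × 3.00 × 10^8 m/s.

+1.05 × 10^7 m/s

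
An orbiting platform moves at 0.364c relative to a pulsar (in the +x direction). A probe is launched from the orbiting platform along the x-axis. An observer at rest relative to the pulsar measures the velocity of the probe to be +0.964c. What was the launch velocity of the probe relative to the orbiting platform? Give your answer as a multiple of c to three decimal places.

+0.924c

Invert the composition law: u' = (u − v)/(1 − uv/c²).
u' = (0.964 − 0.364) / (1 − (0.964)(0.364)) = 0.6000/0.6491 = 0.9244.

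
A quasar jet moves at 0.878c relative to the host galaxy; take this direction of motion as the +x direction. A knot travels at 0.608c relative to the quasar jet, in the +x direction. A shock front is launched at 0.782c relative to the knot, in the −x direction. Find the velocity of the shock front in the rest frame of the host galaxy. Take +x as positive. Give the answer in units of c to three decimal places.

Apply u = (u' + v)/(1 + u'v/c²) successively, working outward toward the host galaxy.
Start: velocity of the quasar jet relative to the host galaxy = 0.8780c.
Compose with the knot (u' = 0.608 in the quasar jet frame): u_1 = (0.608 + 0.878) / (1 + 0.608·0.878) = 1.4860/1.5338 = 0.9688.
Compose with the shock front (u' = -0.782 in the knot frame): u_2 = (-0.782 + 0.969) / (1 + (-0.782)·0.969) = 0.1868/0.2424 = 0.7708.

+0.771c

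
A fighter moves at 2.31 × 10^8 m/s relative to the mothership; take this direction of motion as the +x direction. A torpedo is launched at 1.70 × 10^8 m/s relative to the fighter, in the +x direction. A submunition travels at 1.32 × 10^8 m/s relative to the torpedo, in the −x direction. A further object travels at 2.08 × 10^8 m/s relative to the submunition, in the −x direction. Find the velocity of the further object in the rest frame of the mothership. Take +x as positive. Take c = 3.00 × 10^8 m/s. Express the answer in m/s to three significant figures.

+9.73 × 10^7 m/s

Apply u = (u' + v)/(1 + u'v/c²) successively, working outward toward the mothership.
(Dividing each given speed by c = 3.00 × 10^8 m/s to work in units of c.)
Start: velocity of the fighter relative to the mothership = 0.7700c.
Compose with the torpedo (u' = 0.567 in the fighter frame): u_1 = (0.567 + 0.770) / (1 + 0.567·0.770) = 1.3367/1.4363 = 0.9306.
Compose with the submunition (u' = -0.440 in the torpedo frame): u_2 = (-0.440 + 0.931) / (1 + (-0.440)·0.931) = 0.4906/0.5905 = 0.8308.
Compose with the further object (u' = -0.693 in the submunition frame): u_3 = (-0.693 + 0.831) / (1 + (-0.693)·0.831) = 0.1375/0.4240 = 0.3242.
So u = 0.3242 × 3.00 × 10^8 m/s.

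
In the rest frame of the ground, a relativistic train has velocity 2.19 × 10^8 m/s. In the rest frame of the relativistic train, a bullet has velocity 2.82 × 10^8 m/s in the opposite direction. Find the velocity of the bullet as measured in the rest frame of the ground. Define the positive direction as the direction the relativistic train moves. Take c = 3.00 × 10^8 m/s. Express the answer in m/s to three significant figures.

-2.01 × 10^8 m/s

In units of c (dividing by 3.00 × 10^8 m/s): v = 0.730, u' = -0.940.
u = (u' + v)/(1 + u'v/c²):
u = (-0.940 + 0.730) / (1 + (-0.940)·0.730) = -0.2100/0.3138 = -0.6692
Converting back: u = -0.6692 × 3.00 × 10^8 m/s.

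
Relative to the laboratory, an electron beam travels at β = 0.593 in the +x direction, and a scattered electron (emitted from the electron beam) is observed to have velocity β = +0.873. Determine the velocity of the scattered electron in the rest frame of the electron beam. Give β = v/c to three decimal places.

Invert the composition law: u' = (u − v)/(1 − uv/c²).
u' = (0.873 − 0.593) / (1 − (0.873)(0.593)) = 0.2800/0.4823 = 0.5805.

β = +0.581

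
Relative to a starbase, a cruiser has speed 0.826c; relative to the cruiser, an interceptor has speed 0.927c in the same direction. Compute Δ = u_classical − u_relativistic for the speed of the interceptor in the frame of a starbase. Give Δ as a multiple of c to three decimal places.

Galilean: u_cl = 0.927 + 0.826 = 1.7530.
Relativistic: u_rel = (0.927 + 0.826) / (1 + 0.927·0.826) = 1.7530/1.7657 = 0.9928.
Δ = 1.7530 − 0.9928 = 0.7602.
(The classical prediction exceeds c; the relativistic result does not.)

Δ = 0.760c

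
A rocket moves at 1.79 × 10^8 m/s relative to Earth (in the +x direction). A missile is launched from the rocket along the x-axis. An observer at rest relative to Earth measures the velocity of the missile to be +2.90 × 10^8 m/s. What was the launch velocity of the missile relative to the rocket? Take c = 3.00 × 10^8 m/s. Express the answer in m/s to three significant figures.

v = 0.597c, u = 0.967c.
Invert the composition law: u' = (u − v)/(1 − uv/c²).
u' = (0.967 − 0.597) / (1 − (0.967)(0.597)) = 0.3700/0.4232 = 0.8742.
u' = 0.8742 × 3.00 × 10^8 m/s.

+2.62 × 10^8 m/s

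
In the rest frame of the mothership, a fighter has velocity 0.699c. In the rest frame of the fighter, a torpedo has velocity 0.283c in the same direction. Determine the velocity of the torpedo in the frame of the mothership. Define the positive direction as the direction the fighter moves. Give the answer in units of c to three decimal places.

0.820c

With v = 0.699 and u' = 0.283 (in units of c),
u = (u' + v)/(1 + u'v/c²):
u = (0.283 + 0.699) / (1 + 0.283·0.699) = 0.9820/1.1978 = 0.8198
(Galilean addition would give +0.982c.)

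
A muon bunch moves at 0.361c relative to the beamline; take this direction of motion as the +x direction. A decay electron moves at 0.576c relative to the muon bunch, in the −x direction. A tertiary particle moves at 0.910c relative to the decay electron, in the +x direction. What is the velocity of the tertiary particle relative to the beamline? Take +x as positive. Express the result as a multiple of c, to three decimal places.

+0.848c

Apply u = (u' + v)/(1 + u'v/c²) successively, working outward toward the beamline.
Start: velocity of the muon bunch relative to the beamline = 0.3610c.
Compose with the decay electron (u' = -0.576 in the muon bunch frame): u_1 = (-0.576 + 0.361) / (1 + (-0.576)·0.361) = -0.2150/0.7921 = -0.2714.
Compose with the tertiary particle (u' = 0.910 in the decay electron frame): u_2 = (0.910 + (-0.271)) / (1 + 0.910·(-0.271)) = 0.6386/0.7530 = 0.8480.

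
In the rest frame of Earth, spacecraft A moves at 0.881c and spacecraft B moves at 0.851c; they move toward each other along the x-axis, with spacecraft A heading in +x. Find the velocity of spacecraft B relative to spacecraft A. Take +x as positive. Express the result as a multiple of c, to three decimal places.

-0.990c

β_A = 0.881, β_B = -0.851.
Transform to A's frame with the inverse velocity-addition law: u' = (u − v)/(1 − uv/c²), taking u = β_B and v = β_A.
u' = (-0.851 − 0.881) / (1 − (0.881)(-0.851)) = -1.7320/1.7497 = -0.9899.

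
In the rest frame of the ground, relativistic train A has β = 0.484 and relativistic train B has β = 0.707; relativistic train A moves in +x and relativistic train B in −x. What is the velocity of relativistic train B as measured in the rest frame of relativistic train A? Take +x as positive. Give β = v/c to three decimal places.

β_A = 0.484, β_B = -0.707.
Transform to A's frame with the inverse velocity-addition law: u' = (u − v)/(1 − uv/c²), taking u = β_B and v = β_A.
u' = (-0.707 − 0.484) / (1 − (0.484)(-0.707)) = -1.1910/1.3422 = -0.8874.

β = -0.887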